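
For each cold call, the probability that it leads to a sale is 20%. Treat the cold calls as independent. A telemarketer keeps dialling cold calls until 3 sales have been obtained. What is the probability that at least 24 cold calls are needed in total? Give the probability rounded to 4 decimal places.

Needing more than 23 cold calls ⇔ fewer than 3 successes in the first 23. With X ~ Binomial(23, 0.20), P(Y > 23) = P(X ≤ 2).
  k=0: C(23,0)·0.20^0·0.80^23 = 0.005903
  k=1: C(23,1)·0.20^1·0.80^22 = 0.033942
  k=2: C(23,2)·0.20^2·0.80^21 = 0.093341
P(X ≤ 2) = 0.133185

0.1332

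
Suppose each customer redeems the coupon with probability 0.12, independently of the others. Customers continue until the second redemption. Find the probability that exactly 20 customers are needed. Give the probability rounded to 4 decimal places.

Y = trial on which the second success occurs; negative binomial, r=2, p=0.12.
P(Y=20) = C(19,1) · p^2 · (1−p)^18
= 19 · 0.0144 · 0.10016 = 0.027403

0.0274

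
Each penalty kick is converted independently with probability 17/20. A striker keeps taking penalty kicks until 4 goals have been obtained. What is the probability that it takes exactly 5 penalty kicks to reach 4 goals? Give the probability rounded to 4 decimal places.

0.3132

Y = trial on which the fourth success occurs; negative binomial, r=4, p=0.85.
P(Y=5) = C(4,3) · p^4 · (1−p)^1
= 4 · 0.52201 · 0.15 = 0.313204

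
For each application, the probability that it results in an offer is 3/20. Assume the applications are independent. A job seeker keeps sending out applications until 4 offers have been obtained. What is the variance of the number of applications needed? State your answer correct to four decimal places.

Y = total applications until the fourth success; negative binomial with r=4, p=0.15.
Var(Y) = r(1−p)/p² = 4·0.85 / 0.15² = 151.111111

151.1111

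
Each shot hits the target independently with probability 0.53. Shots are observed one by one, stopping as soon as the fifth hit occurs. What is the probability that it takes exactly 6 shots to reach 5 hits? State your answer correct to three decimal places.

0.098

Y = trial on which the fifth success occurs; negative binomial, r=5, p=0.53.
P(Y=6) = C(5,4) · p^5 · (1−p)^1
= 5 · 0.04182 · 0.47 = 0.09828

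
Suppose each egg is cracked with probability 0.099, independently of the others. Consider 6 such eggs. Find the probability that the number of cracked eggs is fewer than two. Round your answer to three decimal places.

X ~ Binomial(6, 0.099); P(X ≤ 1) = Σ C(6,k) p^k (1−p)^(6−k) over k:
  k=0: C(6,0)·0.099^0·0.901^6 = 0.53499
  k=1: C(6,1)·0.099^1·0.901^5 = 0.35270
Total = 0.88770

0.888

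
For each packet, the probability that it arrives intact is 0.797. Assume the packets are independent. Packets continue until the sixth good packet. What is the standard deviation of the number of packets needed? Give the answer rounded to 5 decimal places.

1.38473

Y = total packets until the sixth success; negative binomial with r=6, p=0.797.
SD(Y) = √[r(1−p)/p²] = √(1.9174791) = 1.3847307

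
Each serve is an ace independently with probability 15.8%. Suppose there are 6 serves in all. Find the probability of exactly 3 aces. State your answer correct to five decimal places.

0.04709

X ~ Binomial(n=6, p=0.158).
P(X=3) = C(6,3) · p^3 · (1−p)^3
= 20 · 0.0039443 · 0.59695 = 0.0470910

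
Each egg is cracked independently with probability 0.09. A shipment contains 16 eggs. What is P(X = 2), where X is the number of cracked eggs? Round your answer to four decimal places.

X ~ Binomial(n=16, p=0.09).
P(X=2) = C(16,2) · p^2 · (1−p)^14
= 120 · 0.0081 · 0.26704 = 0.259565

0.2596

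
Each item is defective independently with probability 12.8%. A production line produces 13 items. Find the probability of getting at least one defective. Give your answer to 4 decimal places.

0.8315

P(at least one) = 1 − P(none) = 1 − (1 − 0.128)^13
= 1 − 0.168544 = 0.831456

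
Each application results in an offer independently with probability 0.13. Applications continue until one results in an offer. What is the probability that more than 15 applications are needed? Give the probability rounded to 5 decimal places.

Y = number of applications to the first success; geometric, p = 0.13.
P(Y > 15) = P(first 15 all fail) = (1−p)^15 = 0.1238194

0.12382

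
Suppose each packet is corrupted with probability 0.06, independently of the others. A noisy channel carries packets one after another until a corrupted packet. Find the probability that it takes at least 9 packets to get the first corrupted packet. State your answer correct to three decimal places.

0.610

Y = number of packets to the first success; geometric, p = 0.06.
P(Y > 8) = P(first 8 all fail) = (1−p)^8 = 0.60957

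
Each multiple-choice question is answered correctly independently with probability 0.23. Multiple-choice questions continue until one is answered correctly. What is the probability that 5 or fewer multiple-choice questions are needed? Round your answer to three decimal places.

0.729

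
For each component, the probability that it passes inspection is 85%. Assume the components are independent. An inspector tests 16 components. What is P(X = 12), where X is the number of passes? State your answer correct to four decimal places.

X ~ Binomial(n=16, p=0.85).
P(X=12) = C(16,12) · p^12 · (1−p)^4
= 1820 · 0.14224 · 0.00050625 = 0.131058

0.1311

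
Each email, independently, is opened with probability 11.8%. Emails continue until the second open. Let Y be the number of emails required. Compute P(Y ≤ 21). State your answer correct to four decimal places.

0.7273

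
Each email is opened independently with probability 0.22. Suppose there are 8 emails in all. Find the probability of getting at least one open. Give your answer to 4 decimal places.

P(at least one) = 1 − P(none) = 1 − (1 − 0.22)^8
= 1 − 0.137011 = 0.862989

0.8630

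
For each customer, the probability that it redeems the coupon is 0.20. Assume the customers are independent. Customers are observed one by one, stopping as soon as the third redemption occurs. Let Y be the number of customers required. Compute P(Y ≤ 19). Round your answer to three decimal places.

0.763

Finishing within 19 customers ⇔ at least 3 successes in the first 19. With X ~ Binomial(19, 0.20), P(Y ≤ 19) = 1 − P(X ≤ 2).
  k=0: C(19,0)·0.20^0·0.80^19 = 0.01441
  k=1: C(19,1)·0.20^1·0.80^18 = 0.06845
  k=2: C(19,2)·0.20^2·0.80^17 = 0.15402
1 − 0.23689 = 0.76311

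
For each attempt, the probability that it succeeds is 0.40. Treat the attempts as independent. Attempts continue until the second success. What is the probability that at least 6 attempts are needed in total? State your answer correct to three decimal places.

Needing more than 5 attempts ⇔ fewer than 2 successes in the first 5. With X ~ Binomial(5, 0.40), P(Y > 5) = P(X ≤ 1).
  k=0: C(5,0)·0.40^0·0.60^5 = 0.07776
  k=1: C(5,1)·0.40^1·0.60^4 = 0.25920
P(X ≤ 1) = 0.33696

0.337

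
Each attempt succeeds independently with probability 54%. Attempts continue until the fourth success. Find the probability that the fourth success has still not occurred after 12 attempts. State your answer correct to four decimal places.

0.0415

Needing more than 12 attempts ⇔ fewer than 4 successes in the first 12. With X ~ Binomial(12, 0.54), P(Y > 12) = P(X ≤ 3).
  k=0: C(12,0)·0.54^0·0.46^12 = 0.000090
  k=1: C(12,1)·0.54^1·0.46^11 = 0.001264
  k=2: C(12,2)·0.54^2·0.46^10 = 0.008164
  k=3: C(12,3)·0.54^3·0.46^9 = 0.031947
P(X ≤ 3) = 0.041465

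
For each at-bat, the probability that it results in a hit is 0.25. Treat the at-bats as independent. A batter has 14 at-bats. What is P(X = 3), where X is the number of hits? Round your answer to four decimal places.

0.2402

X ~ Binomial(n=14, p=0.25).
P(X=3) = C(14,3) · p^3 · (1−p)^11
= 364 · 0.015625 · 0.042235 = 0.240212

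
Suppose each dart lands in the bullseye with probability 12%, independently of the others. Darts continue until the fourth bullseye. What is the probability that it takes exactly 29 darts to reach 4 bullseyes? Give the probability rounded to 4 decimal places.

Y = trial on which the fourth success occurs; negative binomial, r=4, p=0.12.
P(Y=29) = C(28,3) · p^4 · (1−p)^25
= 3276 · 0.00020736 · 0.040932 = 0.027806

0.0278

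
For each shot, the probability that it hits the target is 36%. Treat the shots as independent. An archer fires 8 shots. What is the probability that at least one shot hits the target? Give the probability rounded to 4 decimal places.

0.9719

P(at least one) = 1 − P(none) = 1 − (1 − 0.36)^8
= 1 − 0.028147 = 0.971853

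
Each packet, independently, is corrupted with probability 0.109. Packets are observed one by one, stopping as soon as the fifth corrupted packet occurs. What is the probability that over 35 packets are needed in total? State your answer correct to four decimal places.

Needing more than 35 packets ⇔ fewer than 5 successes in the first 35. With X ~ Binomial(35, 0.109), P(Y > 35) = P(X ≤ 4).
  k=0: C(35,0)·0.109^0·0.891^35 = 0.017608
  k=1: C(35,1)·0.109^1·0.891^34 = 0.075394
  k=2: C(35,2)·0.109^2·0.891^33 = 0.156796
  k=3: C(35,3)·0.109^3·0.891^32 = 0.210997
  k=4: C(35,4)·0.109^4·0.891^31 = 0.206497
P(X ≤ 4) = 0.667292

0.6673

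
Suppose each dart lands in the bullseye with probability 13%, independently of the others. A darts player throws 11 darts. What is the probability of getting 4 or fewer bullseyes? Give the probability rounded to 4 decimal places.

0.9913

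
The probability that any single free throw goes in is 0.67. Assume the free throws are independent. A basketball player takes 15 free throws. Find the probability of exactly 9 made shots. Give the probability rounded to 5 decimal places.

0.17586

X ~ Binomial(n=15, p=0.67).
P(X=9) = C(15,9) · p^9 · (1−p)^6
= 5005 · 0.027207 · 0.0012915 = 0.1758575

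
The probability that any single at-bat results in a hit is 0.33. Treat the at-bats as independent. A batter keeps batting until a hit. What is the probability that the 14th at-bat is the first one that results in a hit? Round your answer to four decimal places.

0.0018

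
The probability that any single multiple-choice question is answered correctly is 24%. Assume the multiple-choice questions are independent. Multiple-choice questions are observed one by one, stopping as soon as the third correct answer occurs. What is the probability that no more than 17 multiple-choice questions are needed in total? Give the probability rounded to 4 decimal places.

Finishing within 17 multiple-choice questions ⇔ at least 3 successes in the first 17. With X ~ Binomial(17, 0.24), P(Y ≤ 17) = 1 − P(X ≤ 2).
  k=0: C(17,0)·0.24^0·0.76^17 = 0.009415
  k=1: C(17,1)·0.24^1·0.76^16 = 0.050545
  k=2: C(17,2)·0.24^2·0.76^15 = 0.127692
1 − 0.187653 = 0.812347

0.8123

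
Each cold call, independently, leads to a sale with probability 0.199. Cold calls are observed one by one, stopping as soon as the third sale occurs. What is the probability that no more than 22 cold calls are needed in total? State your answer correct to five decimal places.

0.84283

Finishing within 22 cold calls ⇔ at least 3 successes in the first 22. With X ~ Binomial(22, 0.199), P(Y ≤ 22) = 1 − P(X ≤ 2).
  k=0: C(22,0)·0.199^0·0.801^22 = 0.0075843
  k=1: C(22,1)·0.199^1·0.801^21 = 0.0414533
  k=2: C(22,2)·0.199^2·0.801^20 = 0.1081355
1 − 0.1571731 = 0.8428269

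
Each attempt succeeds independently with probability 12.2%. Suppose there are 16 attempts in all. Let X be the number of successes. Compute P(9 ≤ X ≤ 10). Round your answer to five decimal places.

0.00003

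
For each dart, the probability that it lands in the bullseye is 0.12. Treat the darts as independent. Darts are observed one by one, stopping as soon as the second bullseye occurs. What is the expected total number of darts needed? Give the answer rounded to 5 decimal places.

16.66667

Y = total darts until the second success; negative binomial with r=2, p=0.12.
E[Y] = r / p = 2 / 0.12 = 16.6666667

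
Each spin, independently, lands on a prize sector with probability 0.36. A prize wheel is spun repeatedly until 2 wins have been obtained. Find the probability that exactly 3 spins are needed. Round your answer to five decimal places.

0.16589

Y = trial on which the second success occurs; negative binomial, r=2, p=0.36.
P(Y=3) = C(2,1) · p^2 · (1−p)^1
= 2 · 0.1296 · 0.64 = 0.1658880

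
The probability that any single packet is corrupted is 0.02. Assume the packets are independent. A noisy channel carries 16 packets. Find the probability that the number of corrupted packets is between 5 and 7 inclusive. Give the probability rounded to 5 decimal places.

X ~ Binomial(16, 0.02); P(5 ≤ X ≤ 7) = Σ C(16,k) p^k (1−p)^(16−k) over k:
  k=5: C(16,5)·0.02^5·0.98^11 = 0.0000112
  k=6: C(16,6)·0.02^6·0.98^10 = 0.0000004
  k=7: C(16,7)·0.02^7·0.98^9 = 0.0000000
Total = 0.0000116

0.00001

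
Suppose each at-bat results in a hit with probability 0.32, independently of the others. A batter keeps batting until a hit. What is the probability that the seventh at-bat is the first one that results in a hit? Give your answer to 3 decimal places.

Geometric (trials to first success), p = 0.32.
P(Y = 7) = (1−p)^6 · p = 0.098867 · 0.32 = 0.03164

0.032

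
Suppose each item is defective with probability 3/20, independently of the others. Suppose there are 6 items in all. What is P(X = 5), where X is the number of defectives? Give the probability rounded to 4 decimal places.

X ~ Binomial(n=6, p=0.15).
P(X=5) = C(6,5) · p^5 · (1−p)^1
= 6 · 7.5937e-05 · 0.85 = 0.000387

0.0004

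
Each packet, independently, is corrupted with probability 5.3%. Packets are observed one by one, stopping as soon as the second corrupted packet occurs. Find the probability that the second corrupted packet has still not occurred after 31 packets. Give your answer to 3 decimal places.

Needing more than 31 packets ⇔ fewer than 2 successes in the first 31. With X ~ Binomial(31, 0.053), P(Y > 31) = P(X ≤ 1).
  k=0: C(31,0)·0.053^0·0.947^31 = 0.18486
  k=1: C(31,1)·0.053^1·0.947^30 = 0.32073
P(X ≤ 1) = 0.50559

0.506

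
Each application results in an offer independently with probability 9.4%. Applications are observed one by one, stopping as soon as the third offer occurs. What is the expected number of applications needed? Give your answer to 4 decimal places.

Y = total applications until the third success; negative binomial with r=3, p=0.094.
E[Y] = r / p = 3 / 0.094 = 31.914894

31.9149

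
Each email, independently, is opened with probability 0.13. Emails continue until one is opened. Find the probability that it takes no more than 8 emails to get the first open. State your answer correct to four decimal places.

0.6718

Y = number of emails to the first success; geometric, p = 0.13.
P(Y ≤ 8) = 1 − (1−p)^8 = 1 − 0.328212 = 0.671788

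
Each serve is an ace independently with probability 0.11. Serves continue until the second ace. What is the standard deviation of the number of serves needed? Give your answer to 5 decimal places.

12.12879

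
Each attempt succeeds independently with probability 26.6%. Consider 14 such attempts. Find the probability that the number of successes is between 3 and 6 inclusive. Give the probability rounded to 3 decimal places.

X ~ Binomial(14, 0.266); P(3 ≤ X ≤ 6) = Σ C(14,k) p^k (1−p)^(14−k) over k:
  k=3: C(14,3)·0.266^3·0.734^11 = 0.22825
  k=4: C(14,4)·0.266^4·0.734^10 = 0.22747
  k=5: C(14,5)·0.266^5·0.734^9 = 0.16487
  k=6: C(14,6)·0.266^6·0.734^8 = 0.08962
Total = 0.71020

0.710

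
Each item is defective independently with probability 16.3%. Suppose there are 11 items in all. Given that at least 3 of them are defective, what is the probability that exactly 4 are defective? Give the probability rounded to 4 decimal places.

X ~ Binomial(11, 0.163). Want P(X=4 | X≥3) = P(X=4) / P(X≥3).
P(X=4) = C(11,4)·0.163^4·0.837^7 = 0.067041
P(X≥3) = 1 − 0.141247 − 0.302576 − 0.294623 = 0.261553
Ratio = 0.067041 / 0.261553 = 0.256320

0.2563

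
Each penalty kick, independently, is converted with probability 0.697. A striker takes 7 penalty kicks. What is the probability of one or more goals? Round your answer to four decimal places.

0.9998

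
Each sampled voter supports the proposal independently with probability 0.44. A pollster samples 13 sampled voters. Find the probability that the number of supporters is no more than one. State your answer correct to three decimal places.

X ~ Binomial(13, 0.44); P(X ≤ 1) = Σ C(13,k) p^k (1−p)^(13−k) over k:
  k=0: C(13,0)·0.44^0·0.56^13 = 0.00053
  k=1: C(13,1)·0.44^1·0.56^12 = 0.00544
Total = 0.00597

0.006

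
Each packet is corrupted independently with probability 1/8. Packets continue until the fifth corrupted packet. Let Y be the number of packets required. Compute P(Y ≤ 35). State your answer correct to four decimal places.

0.4487

Finishing within 35 packets ⇔ at least 5 successes in the first 35. With X ~ Binomial(35, 0.125), P(Y ≤ 35) = 1 − P(X ≤ 4).
  k=0: C(35,0)·0.125^0·0.875^35 = 0.009339
  k=1: C(35,1)·0.125^1·0.875^34 = 0.046693
  k=2: C(35,2)·0.125^2·0.875^33 = 0.113397
  k=3: C(35,3)·0.125^3·0.875^32 = 0.178196
  k=4: C(35,4)·0.125^4·0.875^31 = 0.203652
1 − 0.551277 = 0.448723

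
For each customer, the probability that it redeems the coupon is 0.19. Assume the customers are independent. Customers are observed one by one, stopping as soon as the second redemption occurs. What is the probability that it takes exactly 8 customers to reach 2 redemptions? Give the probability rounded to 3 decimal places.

0.071

Y = trial on which the second success occurs; negative binomial, r=2, p=0.19.
P(Y=8) = C(7,1) · p^2 · (1−p)^6
= 7 · 0.0361 · 0.28243 = 0.07137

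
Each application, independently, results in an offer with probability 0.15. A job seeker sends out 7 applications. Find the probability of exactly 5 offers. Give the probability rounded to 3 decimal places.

0.001

X ~ Binomial(n=7, p=0.15).
P(X=5) = C(7,5) · p^5 · (1−p)^2
= 21 · 7.5937e-05 · 0.7225 = 0.00115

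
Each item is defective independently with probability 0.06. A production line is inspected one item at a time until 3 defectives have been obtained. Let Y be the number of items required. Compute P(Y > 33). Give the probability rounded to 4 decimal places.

0.6823

Needing more than 33 items ⇔ fewer than 3 successes in the first 33. With X ~ Binomial(33, 0.06), P(Y > 33) = P(X ≤ 2).
  k=0: C(33,0)·0.06^0·0.94^33 = 0.129783
  k=1: C(33,1)·0.06^1·0.94^32 = 0.273374
  k=2: C(33,2)·0.06^2·0.94^31 = 0.279190
P(X ≤ 2) = 0.682347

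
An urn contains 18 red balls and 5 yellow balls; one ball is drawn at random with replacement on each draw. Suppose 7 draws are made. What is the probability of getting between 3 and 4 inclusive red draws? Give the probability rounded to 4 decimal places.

0.1724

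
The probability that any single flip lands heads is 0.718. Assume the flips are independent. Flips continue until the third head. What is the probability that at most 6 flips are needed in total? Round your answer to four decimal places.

0.9429

Finishing within 6 flips ⇔ at least 3 successes in the first 6. With X ~ Binomial(6, 0.718), P(Y ≤ 6) = 1 − P(X ≤ 2).
  k=0: C(6,0)·0.718^0·0.282^6 = 0.000503
  k=1: C(6,1)·0.718^1·0.282^5 = 0.007683
  k=2: C(6,2)·0.718^2·0.282^4 = 0.048903
1 − 0.057089 = 0.942911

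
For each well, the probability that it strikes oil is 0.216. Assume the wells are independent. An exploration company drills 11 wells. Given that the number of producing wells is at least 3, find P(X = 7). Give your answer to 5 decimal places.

X ~ Binomial(11, 0.216). Want P(X=7 | X≥3) = P(X=7) / P(X≥3).
P(X=7) = C(11,7)·0.216^7·0.784^4 = 0.0027350
P(X≥3) = 1 − 0.0687823 − 0.2084525 − 0.2871539 = 0.4356113
Ratio = 0.0027350 / 0.4356113 = 0.0062785

0.00628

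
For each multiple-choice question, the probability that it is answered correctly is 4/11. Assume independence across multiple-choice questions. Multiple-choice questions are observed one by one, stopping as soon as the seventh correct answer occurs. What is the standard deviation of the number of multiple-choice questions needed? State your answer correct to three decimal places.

5.804

Y = total multiple-choice questions until the seventh success; negative binomial with r=7, p=0.363636.
SD(Y) = √[r(1−p)/p²] = √(33.68750) = 5.80409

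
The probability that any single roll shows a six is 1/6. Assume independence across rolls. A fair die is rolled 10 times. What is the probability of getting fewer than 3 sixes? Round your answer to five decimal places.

X ~ Binomial(10, 0.166667); P(X ≤ 2) = Σ C(10,k) p^k (1−p)^(10−k) over k:
  k=0: C(10,0)·0.166667^0·0.833333^10 = 0.1615056
  k=1: C(10,1)·0.166667^1·0.833333^9 = 0.3230112
  k=2: C(10,2)·0.166667^2·0.833333^8 = 0.2907100
Total = 0.7752268

0.77523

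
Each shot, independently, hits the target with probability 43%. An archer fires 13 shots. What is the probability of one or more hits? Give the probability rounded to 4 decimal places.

P(at least one) = 1 − P(none) = 1 − (1 − 0.43)^13
= 1 − 0.000670 = 0.999330

0.9993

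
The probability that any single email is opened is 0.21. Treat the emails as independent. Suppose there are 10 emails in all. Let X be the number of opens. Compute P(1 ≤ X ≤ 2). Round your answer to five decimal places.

X ~ Binomial(10, 0.21); P(1 ≤ X ≤ 2) = Σ C(10,k) p^k (1−p)^(10−k) over k:
  k=1: C(10,1)·0.21^1·0.79^9 = 0.2516884
  k=2: C(10,2)·0.21^2·0.79^8 = 0.3010702
Total = 0.5527586

0.55276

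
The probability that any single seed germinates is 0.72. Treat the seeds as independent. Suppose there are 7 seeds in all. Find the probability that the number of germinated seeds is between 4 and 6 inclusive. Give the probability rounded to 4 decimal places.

0.7981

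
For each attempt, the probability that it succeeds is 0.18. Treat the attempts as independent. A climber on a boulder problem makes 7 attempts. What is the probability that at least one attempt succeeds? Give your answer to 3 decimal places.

0.751

P(at least one) = 1 − P(none) = 1 − (1 − 0.18)^7
= 1 − 0.24929 = 0.75071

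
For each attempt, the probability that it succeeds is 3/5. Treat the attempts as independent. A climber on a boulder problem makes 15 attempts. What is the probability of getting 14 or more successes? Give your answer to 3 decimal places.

X ~ Binomial(15, 0.60); P(X ≥ 14) = Σ C(15,k) p^k (1−p)^(15−k) over k:
  k=14: C(15,14)·0.60^14·0.40^1 = 0.00470
  k=15: C(15,15)·0.60^15·0.40^0 = 0.00047
Total = 0.00517

0.005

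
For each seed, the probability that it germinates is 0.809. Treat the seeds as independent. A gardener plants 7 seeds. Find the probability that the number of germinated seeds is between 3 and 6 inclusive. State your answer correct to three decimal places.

0.769

X ~ Binomial(7, 0.809); P(3 ≤ X ≤ 6) = Σ C(7,k) p^k (1−p)^(7−k) over k:
  k=3: C(7,3)·0.809^3·0.191^4 = 0.02466
  k=4: C(7,4)·0.809^4·0.191^3 = 0.10446
  k=5: C(7,5)·0.809^5·0.191^2 = 0.26548
  k=6: C(7,6)·0.809^6·0.191^1 = 0.37482
Total = 0.76942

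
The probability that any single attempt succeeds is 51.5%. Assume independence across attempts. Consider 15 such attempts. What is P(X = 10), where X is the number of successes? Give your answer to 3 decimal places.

X ~ Binomial(n=15, p=0.515).
P(X=10) = C(15,10) · p^10 · (1−p)^5
= 3003 · 0.0013124 · 0.026835 = 0.10576

0.106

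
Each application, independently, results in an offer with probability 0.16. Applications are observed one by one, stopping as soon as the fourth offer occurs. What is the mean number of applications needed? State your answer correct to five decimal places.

Y = total applications until the fourth success; negative binomial with r=4, p=0.16.
E[Y] = r / p = 4 / 0.16 = 25.0000000

25.00000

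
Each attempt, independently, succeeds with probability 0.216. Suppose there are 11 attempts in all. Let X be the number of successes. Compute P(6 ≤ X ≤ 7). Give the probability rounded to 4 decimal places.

X ~ Binomial(11, 0.216); P(6 ≤ X ≤ 7) = Σ C(11,k) p^k (1−p)^(11−k) over k:
  k=6: C(11,6)·0.216^6·0.784^5 = 0.013898
  k=7: C(11,7)·0.216^7·0.784^4 = 0.002735
Total = 0.016633

0.0166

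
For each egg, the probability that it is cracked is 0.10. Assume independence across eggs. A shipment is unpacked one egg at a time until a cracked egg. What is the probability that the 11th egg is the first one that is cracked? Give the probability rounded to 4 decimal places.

0.0349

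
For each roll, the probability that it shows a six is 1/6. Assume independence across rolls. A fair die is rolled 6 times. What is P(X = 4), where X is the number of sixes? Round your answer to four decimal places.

0.0080

X ~ Binomial(n=6, p=0.166667).
P(X=4) = C(6,4) · p^4 · (1−p)^2
= 15 · 0.0007716 · 0.69444 = 0.008038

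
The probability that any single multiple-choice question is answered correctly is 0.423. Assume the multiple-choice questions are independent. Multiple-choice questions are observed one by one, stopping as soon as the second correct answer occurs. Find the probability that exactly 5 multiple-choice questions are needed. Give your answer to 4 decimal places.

Y = trial on which the second success occurs; negative binomial, r=2, p=0.423.
P(Y=5) = C(4,1) · p^2 · (1−p)^3
= 4 · 0.17893 · 0.1921 = 0.137489

0.1375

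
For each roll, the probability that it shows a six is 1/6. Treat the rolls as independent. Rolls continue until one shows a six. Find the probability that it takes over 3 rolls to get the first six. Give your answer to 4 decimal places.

0.5787

Y = number of rolls to the first success; geometric, p = 0.166667.
P(Y > 3) = P(first 3 all fail) = (1−p)^3 = 0.578704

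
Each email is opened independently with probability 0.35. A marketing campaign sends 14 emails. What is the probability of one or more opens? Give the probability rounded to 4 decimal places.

P(at least one) = 1 − P(none) = 1 − (1 − 0.35)^14
= 1 − 0.002403 = 0.997597

0.9976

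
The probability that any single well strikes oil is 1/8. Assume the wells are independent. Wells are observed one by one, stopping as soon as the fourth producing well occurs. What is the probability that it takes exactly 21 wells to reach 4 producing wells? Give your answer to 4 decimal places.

0.0288

Y = trial on which the fourth success occurs; negative binomial, r=4, p=0.125.
P(Y=21) = C(20,3) · p^4 · (1−p)^17
= 1140 · 0.00024414 · 0.10331 = 0.028753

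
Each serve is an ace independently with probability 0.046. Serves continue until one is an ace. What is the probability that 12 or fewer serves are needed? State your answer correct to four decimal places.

Y = number of serves to the first success; geometric, p = 0.046.
P(Y ≤ 12) = 1 − (1−p)^12 = 1 − 0.568304 = 0.431696

0.4317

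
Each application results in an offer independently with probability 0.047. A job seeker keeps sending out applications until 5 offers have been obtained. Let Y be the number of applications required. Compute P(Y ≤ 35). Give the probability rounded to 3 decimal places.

0.023

Finishing within 35 applications ⇔ at least 5 successes in the first 35. With X ~ Binomial(35, 0.047), P(Y ≤ 35) = 1 − P(X ≤ 4).
  k=0: C(35,0)·0.047^0·0.953^35 = 0.18546
  k=1: C(35,1)·0.047^1·0.953^34 = 0.32013
  k=2: C(35,2)·0.047^2·0.953^33 = 0.26840
  k=3: C(35,3)·0.047^3·0.953^32 = 0.14560
  k=4: C(35,4)·0.047^4·0.953^31 = 0.05745
1 − 0.97704 = 0.02296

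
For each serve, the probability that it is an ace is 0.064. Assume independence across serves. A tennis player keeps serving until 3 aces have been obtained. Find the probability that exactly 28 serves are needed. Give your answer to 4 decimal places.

Y = trial on which the third success occurs; negative binomial, r=3, p=0.064.
P(Y=28) = C(27,2) · p^3 · (1−p)^25
= 351 · 0.00026214 · 0.19138 = 0.017609

0.0176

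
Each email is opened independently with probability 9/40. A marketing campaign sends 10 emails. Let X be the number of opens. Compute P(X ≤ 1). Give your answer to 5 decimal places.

0.30510

X ~ Binomial(10, 0.225); P(X ≤ 1) = Σ C(10,k) p^k (1−p)^(10−k) over k:
  k=0: C(10,0)·0.225^0·0.775^10 = 0.0781658
  k=1: C(10,1)·0.225^1·0.775^9 = 0.2269331
Total = 0.3050989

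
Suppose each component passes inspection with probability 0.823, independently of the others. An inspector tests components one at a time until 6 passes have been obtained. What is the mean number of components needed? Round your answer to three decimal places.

7.290

Y = total components until the sixth success; negative binomial with r=6, p=0.823.
E[Y] = r / p = 6 / 0.823 = 7.29040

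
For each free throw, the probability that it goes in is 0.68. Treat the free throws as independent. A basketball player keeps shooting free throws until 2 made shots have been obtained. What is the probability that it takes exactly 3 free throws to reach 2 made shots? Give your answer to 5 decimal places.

Y = trial on which the second success occurs; negative binomial, r=2, p=0.68.
P(Y=3) = C(2,1) · p^2 · (1−p)^1
= 2 · 0.4624 · 0.32 = 0.2959360

0.29594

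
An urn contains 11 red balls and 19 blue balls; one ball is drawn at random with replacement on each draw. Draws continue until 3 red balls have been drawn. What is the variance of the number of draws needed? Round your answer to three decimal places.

Y = total draws until the third success; negative binomial with r=3, p=0.366667.
Var(Y) = r(1−p)/p² = 3·0.633333 / 0.366667² = 14.13223

14.132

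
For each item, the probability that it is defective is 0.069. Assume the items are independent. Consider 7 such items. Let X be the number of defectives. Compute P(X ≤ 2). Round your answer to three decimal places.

X ~ Binomial(7, 0.069); P(X ≤ 2) = Σ C(7,k) p^k (1−p)^(7−k) over k:
  k=0: C(7,0)·0.069^0·0.931^7 = 0.60624
  k=1: C(7,1)·0.069^1·0.931^6 = 0.31452
  k=2: C(7,2)·0.069^2·0.931^5 = 0.06993
Total = 0.99069

0.991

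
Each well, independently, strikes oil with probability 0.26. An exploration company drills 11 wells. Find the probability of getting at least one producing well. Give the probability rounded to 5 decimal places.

0.96356

P(at least one) = 1 − P(none) = 1 − (1 − 0.26)^11
= 1 − 0.0364375 = 0.9635625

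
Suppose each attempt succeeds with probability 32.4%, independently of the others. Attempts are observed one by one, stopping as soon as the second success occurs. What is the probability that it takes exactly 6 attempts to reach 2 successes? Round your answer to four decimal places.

0.1096

Y = trial on which the second success occurs; negative binomial, r=2, p=0.324.
P(Y=6) = C(5,1) · p^2 · (1−p)^4
= 5 · 0.10498 · 0.20883 = 0.109609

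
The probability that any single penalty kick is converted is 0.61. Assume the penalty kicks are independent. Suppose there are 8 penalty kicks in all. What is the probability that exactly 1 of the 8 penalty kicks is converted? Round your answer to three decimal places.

X ~ Binomial(n=8, p=0.61).
P(X=1) = C(8,1) · p^1 · (1−p)^7
= 8 · 0.61 · 0.0013723 = 0.00670

0.007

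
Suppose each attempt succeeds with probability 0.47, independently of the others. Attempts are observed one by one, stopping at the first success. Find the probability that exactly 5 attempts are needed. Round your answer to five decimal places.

Geometric (trials to first success), p = 0.47.
P(Y = 5) = (1−p)^4 · p = 0.078905 · 0.47 = 0.0370853

0.03709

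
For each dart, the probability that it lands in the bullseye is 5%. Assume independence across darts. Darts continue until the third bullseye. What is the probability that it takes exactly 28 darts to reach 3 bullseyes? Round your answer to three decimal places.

Y = trial on which the third success occurs; negative binomial, r=3, p=0.05.
P(Y=28) = C(27,2) · p^3 · (1−p)^25
= 351 · 0.000125 · 0.27739 = 0.01217

0.012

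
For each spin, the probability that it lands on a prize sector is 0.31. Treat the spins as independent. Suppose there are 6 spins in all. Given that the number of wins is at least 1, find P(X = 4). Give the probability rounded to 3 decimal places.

0.074

X ~ Binomial(6, 0.31). Want P(X=4 | X≥1) = P(X=4) / P(X≥1).
P(X=4) = C(6,4)·0.31^4·0.69^2 = 0.06595
P(X≥1) = 1 − 0.10792 = 0.89208
Ratio = 0.06595 / 0.89208 = 0.07393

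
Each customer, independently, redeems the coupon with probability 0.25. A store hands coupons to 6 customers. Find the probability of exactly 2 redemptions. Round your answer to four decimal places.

0.2966

X ~ Binomial(n=6, p=0.25).
P(X=2) = C(6,2) · p^2 · (1−p)^4
= 15 · 0.0625 · 0.31641 = 0.296631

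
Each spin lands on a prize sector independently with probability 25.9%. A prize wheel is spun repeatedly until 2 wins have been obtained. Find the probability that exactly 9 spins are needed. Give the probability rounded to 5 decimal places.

0.06583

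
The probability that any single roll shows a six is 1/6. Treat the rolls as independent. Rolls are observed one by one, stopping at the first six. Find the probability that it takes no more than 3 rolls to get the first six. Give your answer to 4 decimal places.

Y = number of rolls to the first success; geometric, p = 0.166667.
P(Y ≤ 3) = 1 − (1−p)^3 = 1 − 0.578704 = 0.421296

0.4213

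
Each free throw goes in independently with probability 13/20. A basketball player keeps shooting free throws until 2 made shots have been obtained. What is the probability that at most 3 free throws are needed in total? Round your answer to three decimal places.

0.718

Finishing within 3 free throws ⇔ at least 2 successes in the first 3. With X ~ Binomial(3, 0.65), P(Y ≤ 3) = 1 − P(X ≤ 1).
  k=0: C(3,0)·0.65^0·0.35^3 = 0.04288
  k=1: C(3,1)·0.65^1·0.35^2 = 0.23888
1 − 0.28175 = 0.71825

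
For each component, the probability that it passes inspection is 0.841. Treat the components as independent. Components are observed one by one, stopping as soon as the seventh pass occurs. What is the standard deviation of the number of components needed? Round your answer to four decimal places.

Y = total components until the seventh success; negative binomial with r=7, p=0.841.
SD(Y) = √[r(1−p)/p²] = √(1.573632) = 1.254445

1.2544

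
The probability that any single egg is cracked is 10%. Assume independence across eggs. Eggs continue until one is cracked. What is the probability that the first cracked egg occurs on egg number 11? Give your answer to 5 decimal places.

Geometric (trials to first success), p = 0.10.
P(Y = 11) = (1−p)^10 · p = 0.34868 · 0.10 = 0.0348678

0.03487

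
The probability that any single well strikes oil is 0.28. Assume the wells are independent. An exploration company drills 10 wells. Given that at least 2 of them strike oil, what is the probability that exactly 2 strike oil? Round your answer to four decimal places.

0.3119

X ~ Binomial(10, 0.28). Want P(X=2 | X≥2) = P(X=2) / P(X≥2).
P(X=2) = C(10,2)·0.28^2·0.72^8 = 0.254794
P(X≥2) = 1 − 0.037439 − 0.145596 = 0.816965
Ratio = 0.254794 / 0.816965 = 0.311878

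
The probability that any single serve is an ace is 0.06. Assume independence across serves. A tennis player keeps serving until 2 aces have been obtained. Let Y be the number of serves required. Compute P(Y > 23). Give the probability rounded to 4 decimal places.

Needing more than 23 serves ⇔ fewer than 2 successes in the first 23. With X ~ Binomial(23, 0.06), P(Y > 23) = P(X ≤ 1).
  k=0: C(23,0)·0.06^0·0.94^23 = 0.240958
  k=1: C(23,1)·0.06^1·0.94^22 = 0.353746
P(X ≤ 1) = 0.594704

0.5947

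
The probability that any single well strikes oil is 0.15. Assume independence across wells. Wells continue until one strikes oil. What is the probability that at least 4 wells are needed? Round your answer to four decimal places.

0.6141

Y = number of wells to the first success; geometric, p = 0.15.
P(Y > 3) = P(first 3 all fail) = (1−p)^3 = 0.614125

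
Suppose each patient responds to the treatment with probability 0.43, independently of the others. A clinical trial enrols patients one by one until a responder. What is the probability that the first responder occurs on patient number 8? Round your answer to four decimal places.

0.0084

Geometric (trials to first success), p = 0.43.
P(Y = 8) = (1−p)^7 · p = 0.019549 · 0.43 = 0.008406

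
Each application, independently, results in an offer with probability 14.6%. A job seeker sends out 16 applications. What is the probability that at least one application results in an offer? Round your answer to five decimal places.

P(at least one) = 1 − P(none) = 1 − (1 − 0.146)^16
= 1 − 0.0800435 = 0.9199565

0.91996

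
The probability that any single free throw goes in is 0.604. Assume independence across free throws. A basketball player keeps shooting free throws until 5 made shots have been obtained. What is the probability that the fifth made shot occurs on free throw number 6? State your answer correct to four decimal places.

0.1592

Y = trial on which the fifth success occurs; negative binomial, r=5, p=0.604.
P(Y=6) = C(5,4) · p^5 · (1−p)^1
= 5 · 0.080387 · 0.396 = 0.159166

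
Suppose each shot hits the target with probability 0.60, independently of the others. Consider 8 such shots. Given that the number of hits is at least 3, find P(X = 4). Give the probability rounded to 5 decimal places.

0.24442

X ~ Binomial(8, 0.60). Want P(X=4 | X≥3) = P(X=4) / P(X≥3).
P(X=4) = C(8,4)·0.60^4·0.40^4 = 0.2322432
P(X≥3) = 1 − 0.0006554 − 0.0078643 − 0.0412877 = 0.9501926
Ratio = 0.2322432 / 0.9501926 = 0.2444170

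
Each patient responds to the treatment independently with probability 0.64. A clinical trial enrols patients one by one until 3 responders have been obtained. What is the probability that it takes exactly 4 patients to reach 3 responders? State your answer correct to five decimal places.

Y = trial on which the third success occurs; negative binomial, r=3, p=0.64.
P(Y=4) = C(3,2) · p^3 · (1−p)^1
= 3 · 0.26214 · 0.36 = 0.2831155

0.28312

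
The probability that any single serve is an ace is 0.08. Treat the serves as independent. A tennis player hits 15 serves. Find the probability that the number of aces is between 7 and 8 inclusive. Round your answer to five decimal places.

0.00008

X ~ Binomial(15, 0.08); P(7 ≤ X ≤ 8) = Σ C(15,k) p^k (1−p)^(15−k) over k:
  k=7: C(15,7)·0.08^7·0.92^8 = 0.0000693
  k=8: C(15,8)·0.08^8·0.92^7 = 0.0000060
Total = 0.0000753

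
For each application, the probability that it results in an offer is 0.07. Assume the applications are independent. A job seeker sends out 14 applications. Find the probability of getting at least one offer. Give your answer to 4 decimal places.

0.6380

P(at least one) = 1 − P(none) = 1 − (1 − 0.07)^14
= 1 − 0.362044 = 0.637956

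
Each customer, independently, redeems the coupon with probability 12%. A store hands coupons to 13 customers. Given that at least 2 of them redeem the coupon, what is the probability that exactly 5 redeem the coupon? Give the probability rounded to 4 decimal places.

0.0243

X ~ Binomial(13, 0.12). Want P(X=5 | X≥2) = P(X=5) / P(X≥2).
P(X=5) = C(13,5)·0.12^5·0.88^8 = 0.011517
P(X≥2) = 1 − 0.189791 − 0.336447 = 0.473762
Ratio = 0.011517 / 0.473762 = 0.024310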